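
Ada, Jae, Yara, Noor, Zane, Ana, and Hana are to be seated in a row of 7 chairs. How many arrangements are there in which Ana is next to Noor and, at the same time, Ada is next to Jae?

Treat {Ana,Noor} as one block (2 orders) and {Ada,Jae} as another (2 orders).
That leaves 5 units to arrange: 2 × 2 × 5! = 4 × 120 = 480.

480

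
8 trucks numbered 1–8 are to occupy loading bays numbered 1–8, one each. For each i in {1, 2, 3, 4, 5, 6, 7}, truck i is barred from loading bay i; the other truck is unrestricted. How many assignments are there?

Let Aᵢ (for 1 ≤ i ≤ 7) be the placements that put truck i in its forbidden loading bay. Any j of these fix j positions, leaving (8−j)! ways to fill the rest, and there are C(7,j) ways to pick which j.
By inclusion–exclusion, the number of valid placements is Σ_{j=0}^{7} (−1)^j C(7,j)·(8−j)!.
Computing: 40320 − 35280 + 15120 − 4200 + 840 − 126 + 14 − 1 = 16687.

16687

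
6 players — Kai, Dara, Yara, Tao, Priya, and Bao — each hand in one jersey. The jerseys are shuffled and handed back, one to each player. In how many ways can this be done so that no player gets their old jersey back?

265

This is the derangement count D_6: permutations of 6 items with no fixed point.
By inclusion–exclusion this is Σ_{j=0}^{6} (−1)^j C(6,j)·(6−j)!.
Computing: 720 − 720 + 360 − 120 + 30 − 6 + 1 = 265.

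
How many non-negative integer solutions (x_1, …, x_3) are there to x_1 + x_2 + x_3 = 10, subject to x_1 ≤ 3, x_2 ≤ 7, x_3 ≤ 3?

Ignoring the caps, the number of non-negative solutions to x_1+…+x_3 = 10 is C(12,2) = 66.
Subtract solutions that violate a single cap (substitute x_i' = x_i − (cap_i+1)): x_1 ≥ 4 gives C(8,2) = 28; x_2 ≥ 8 gives C(4,2) = 6; x_3 ≥ 4 gives C(8,2) = 28. Together 62.
Add back pairs where two caps are both exceeded: 0 + 6 + 0 = 6.
By inclusion–exclusion the count is 66 − 62 + 6 = 10.

10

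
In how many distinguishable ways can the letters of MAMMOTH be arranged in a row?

The 7 letters of MAMMOTH have repeats: M appearing 3 times.
The number of distinct arrangements is 7!/(3!) = 5040/6 = 840.

840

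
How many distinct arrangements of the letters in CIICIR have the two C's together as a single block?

20

Treat the 2 copies of C as a single block. The multiset to arrange is then {CC, I, I, I, R}, 5 items in all.
That gives (5)!/(3!) = 20 arrangements.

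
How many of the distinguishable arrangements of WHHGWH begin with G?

10

Fix G in the first position and arrange the remaining 5 letters.
Those 5 letters have H appearing 3 times and W appearing twice, giving (5)!/(3!·2!) = 10.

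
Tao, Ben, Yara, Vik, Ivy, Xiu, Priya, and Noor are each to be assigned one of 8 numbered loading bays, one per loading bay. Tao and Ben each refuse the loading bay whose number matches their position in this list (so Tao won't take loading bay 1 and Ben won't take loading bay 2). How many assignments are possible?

30960

Let Aᵢ (for i ∈ {1, 2}) be the placements that put person i in their forbidden loading bay. Any j of these fix j positions, leaving (8−j)! ways to fill the rest, and there are C(2,j) ways to pick which j.
By inclusion–exclusion, the number of valid placements is Σ_{j=0}^{2} (−1)^j C(2,j)·(8−j)!.
Computing: 40320 − 10080 + 720 = 30960.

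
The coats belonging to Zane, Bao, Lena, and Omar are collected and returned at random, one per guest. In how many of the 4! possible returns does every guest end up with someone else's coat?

This is the derangement count D_4: permutations of 4 items with no fixed point.
By inclusion–exclusion this is Σ_{j=0}^{4} (−1)^j C(4,j)·(4−j)!.
Computing: 24 − 24 + 12 − 4 + 1 = 9.

9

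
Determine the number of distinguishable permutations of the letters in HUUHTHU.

HUUHTHU has 7 letters with H appearing 3 times and U appearing 3 times.
Dividing 7! = 5040 by 3!·3! = 36 for the repeated letters gives 140.

140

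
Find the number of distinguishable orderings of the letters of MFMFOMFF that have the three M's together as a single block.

30

Treat the 3 copies of M as a single block. The multiset to arrange is then {MMM, F, F, F, F, O}, 6 items in all.
That gives (6)!/(4!) = 30 arrangements.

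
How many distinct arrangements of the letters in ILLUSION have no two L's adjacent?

7560

Total arrangements of ILLUSION: 8!/(2!·2!) = 10080.
Arrangements with the L's together: treat LL as one letter, giving (7)!/(2!) = 2520.
Hence 10080 − 2520 = 7560.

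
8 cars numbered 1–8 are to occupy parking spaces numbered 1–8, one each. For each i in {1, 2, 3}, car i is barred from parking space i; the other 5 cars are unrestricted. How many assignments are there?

27240

Let Aᵢ (for i ∈ {1, 2, 3}) be the placements that put car i in its forbidden parking space. Any j of these fix j positions, leaving (8−j)! ways to fill the rest, and there are C(3,j) ways to pick which j.
By inclusion–exclusion, the number of valid placements is Σ_{j=0}^{3} (−1)^j C(3,j)·(8−j)!.
Computing: 40320 − 15120 + 2160 − 120 = 27240.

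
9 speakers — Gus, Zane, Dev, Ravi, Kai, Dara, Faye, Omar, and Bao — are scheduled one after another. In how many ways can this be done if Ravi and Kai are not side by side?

282240

There are 9! = 362880 arrangements in all. If Ravi and Kai are adjacent, merging them into one block gives 2·(8)! = 80640 arrangements.
So 362880 − 80640 = 282240 arrangements keep them apart.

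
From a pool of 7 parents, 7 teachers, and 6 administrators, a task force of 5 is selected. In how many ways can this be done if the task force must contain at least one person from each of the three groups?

With no constraint there are C(20,5) = 15504 possible selections.
Subtract selections that omit an entire group: no parents → C(13,5) = 1287; no teachers → C(13,5) = 1287; no administrators → C(14,5) = 2002.
Add back selections omitting two groups (i.e. drawn from a single group): C(7,5) + C(7,5) + C(6,5) = 48.
By inclusion–exclusion: 15504 − 4576 + 48 = 10976.

10976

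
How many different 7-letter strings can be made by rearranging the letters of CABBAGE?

1260

CABBAGE has 7 letters with A appearing twice and B appearing twice.
So there are 7! / (2!·2!) = 1260 distinguishable arrangements.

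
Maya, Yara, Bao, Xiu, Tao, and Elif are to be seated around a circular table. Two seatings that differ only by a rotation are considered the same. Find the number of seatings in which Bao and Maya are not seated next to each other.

72

All circular seatings of 6 people number (5)! = 120.
Seatings with Bao beside Maya: treat them as a block with 2 internal orders, giving 2 × (4)! = 48.
Subtracting, 120 − 48 = 72.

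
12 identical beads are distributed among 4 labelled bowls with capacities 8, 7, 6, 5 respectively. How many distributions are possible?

By stars and bars, unrestricted non-negative solutions to x_1+…+x_4 = 12 number C(12+3,3) = 455.
Subtract solutions that violate a single cap (substitute x_i' = x_i − (cap_i+1)): x_1 ≥ 9 gives C(6,3) = 20; x_2 ≥ 8 gives C(7,3) = 35; x_3 ≥ 7 gives C(8,3) = 56; x_4 ≥ 6 gives C(9,3) = 84. Together 195.
No two caps can be exceeded simultaneously, so the pair terms are all 0.
By inclusion–exclusion the count is 455 − 195 + 0 = 260.

260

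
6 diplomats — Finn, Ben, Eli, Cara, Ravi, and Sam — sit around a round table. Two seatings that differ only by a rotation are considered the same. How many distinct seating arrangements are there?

120

Around a circle, 6 distinct people have 6!/6 = (5)! = 120 rotationally distinct seatings.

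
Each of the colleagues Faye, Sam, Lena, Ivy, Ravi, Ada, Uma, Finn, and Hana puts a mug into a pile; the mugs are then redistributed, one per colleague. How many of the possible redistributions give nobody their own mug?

133496

This is the derangement count D_9: permutations of 9 items with no fixed point.
By inclusion–exclusion this is Σ_{j=0}^{9} (−1)^j C(9,j)·(9−j)!.
Computing: 362880 − 362880 + 181440 − 60480 + 15120 − 3024 + 504 − 72 + 9 − 1 = 133496.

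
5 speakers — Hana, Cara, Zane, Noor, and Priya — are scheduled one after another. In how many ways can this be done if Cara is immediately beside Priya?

48

Treat {Cara, Priya} as a single unit. There are 4 units to order, and the pair itself can be ordered 2 ways.
That gives 2 × 4! = 2 × 24 = 48.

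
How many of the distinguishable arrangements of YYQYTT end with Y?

With the last slot taken by Y, it remains to arrange the other 5 letters (YQYTT).
Those 5 letters have T appearing twice and Y appearing twice, giving (5)!/(2!·2!) = 30.

30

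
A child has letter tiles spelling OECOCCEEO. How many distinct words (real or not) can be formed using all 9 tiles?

1680

Letter multiplicities in OECOCCEEO: C×3, E×3, O×3.
So there are 9! / (3!·3!·3!) = 1680 distinguishable arrangements.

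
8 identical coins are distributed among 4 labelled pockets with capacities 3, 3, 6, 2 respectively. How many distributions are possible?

44

Without the upper bounds there are C(11,3) = 165 ways to split 8 among 4 pockets.
Subtract solutions that violate a single cap (substitute x_i' = x_i − (cap_i+1)): x_1 ≥ 4 gives C(7,3) = 35; x_2 ≥ 4 gives C(7,3) = 35; x_3 ≥ 7 gives C(4,3) = 4; x_4 ≥ 3 gives C(8,3) = 56. Together 130.
Add back pairs where two caps are both exceeded: 1 + 0 + 4 + 0 + 4 + 0 = 9.
By inclusion–exclusion the count is 165 − 130 + 9 = 44.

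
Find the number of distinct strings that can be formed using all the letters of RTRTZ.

30

The 5 letters of RTRTZ have repeats: R appearing twice and T appearing twice.
Dividing 5! = 120 by 2!·2! = 4 for the repeated letters gives 30.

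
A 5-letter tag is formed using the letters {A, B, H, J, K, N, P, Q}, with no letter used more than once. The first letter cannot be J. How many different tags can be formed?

5880

The first letter has 8−1 = 7 choices (anything except J).
The remaining 4 letters are filled from the other 7 symbols without repetition: 7 × 6 × 5 × 4 = 840.
Total: 7 × 840 = 5880.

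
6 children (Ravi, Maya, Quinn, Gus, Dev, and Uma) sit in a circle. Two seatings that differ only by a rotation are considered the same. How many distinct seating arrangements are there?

Fix one person's seat to break rotational symmetry; the remaining 5 people can be arranged in (5)! = 120 ways.

120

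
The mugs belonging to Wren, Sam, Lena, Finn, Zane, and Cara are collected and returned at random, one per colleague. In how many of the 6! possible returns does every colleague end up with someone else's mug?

265

Count assignments avoiding every fixed point. For any j of the 6 colleagues fixed to their own mug, the other 6−j can be arranged in (6−j)! ways.
By inclusion–exclusion this is Σ_{j=0}^{6} (−1)^j C(6,j)·(6−j)!.
Computing: 720 − 720 + 360 − 120 + 30 − 6 + 1 = 265.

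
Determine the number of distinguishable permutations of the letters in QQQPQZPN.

840

The 8 letters of QQQPQZPN have repeats: P appearing twice and Q appearing 4 times.
Dividing 8! = 40320 by 4!·2! = 48 for the repeated letters gives 840.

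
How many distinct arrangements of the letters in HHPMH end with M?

4

With the last slot taken by M, it remains to arrange the other 4 letters (HHPH).
Those 4 letters have H appearing 3 times, giving (4)!/(3!) = 4.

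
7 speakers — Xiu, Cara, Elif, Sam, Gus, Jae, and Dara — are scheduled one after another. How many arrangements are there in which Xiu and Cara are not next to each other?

3600

Of the 7! = 5040 arrangements, those with Xiu and Cara adjacent number 2 × 6! = 1440 (treat the pair as a block with 2 internal orders).
So 5040 − 1440 = 3600 arrangements keep them apart.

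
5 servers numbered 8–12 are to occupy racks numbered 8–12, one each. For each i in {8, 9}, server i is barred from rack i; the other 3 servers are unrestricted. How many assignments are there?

Let Aᵢ (for i ∈ {8, 9}) be the placements that put server i in its forbidden rack. Any j of these fix j positions, leaving (5−j)! ways to fill the rest, and there are C(2,j) ways to pick which j.
By inclusion–exclusion, the number of valid placements is Σ_{j=0}^{2} (−1)^j C(2,j)·(5−j)!.
Computing: 120 − 48 + 6 = 78.

78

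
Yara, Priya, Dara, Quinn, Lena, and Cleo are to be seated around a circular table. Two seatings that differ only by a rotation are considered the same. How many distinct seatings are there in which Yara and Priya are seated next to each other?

48

Glue Yara and Priya into a block (2 internal orders). Seating 5 units around a circle gives (4)! arrangements.
So 2 × (4)! = 2 × 24 = 48.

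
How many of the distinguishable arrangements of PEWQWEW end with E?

120

With the last slot taken by E, it remains to arrange the other 6 letters (PWQWEW).
Those 6 letters have W appearing 3 times, giving (6)!/(3!) = 120.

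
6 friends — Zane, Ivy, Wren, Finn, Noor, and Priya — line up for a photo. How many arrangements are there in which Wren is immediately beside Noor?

240

Treat {Wren, Noor} as a single unit. There are 5 units to order, and the pair itself can be ordered 2 ways.
So the count is 2·(5)! = 240.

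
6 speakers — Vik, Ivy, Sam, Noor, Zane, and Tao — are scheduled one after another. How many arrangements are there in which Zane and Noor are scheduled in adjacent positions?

Glue Zane and Noor into one block (2 internal orders), leaving 5 units to arrange in a row.
That gives 2 × 5! = 2 × 120 = 240.

240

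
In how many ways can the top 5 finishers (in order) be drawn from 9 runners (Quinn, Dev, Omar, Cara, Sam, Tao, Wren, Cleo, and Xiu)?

15120

There are 9 choices for 1st place, 8 for 2nd, and so on down to 5 for position 5.
That gives 9 × 8 × 7 × 6 × 5 = 15120.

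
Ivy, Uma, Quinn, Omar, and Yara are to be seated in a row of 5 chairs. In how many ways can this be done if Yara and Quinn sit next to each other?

48

Glue Yara and Quinn into one block (2 internal orders), leaving 4 units to arrange in a row.
That gives 2 × 4! = 2 × 24 = 48.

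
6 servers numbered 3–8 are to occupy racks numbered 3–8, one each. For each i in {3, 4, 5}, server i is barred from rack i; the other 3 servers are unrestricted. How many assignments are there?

Let Aᵢ (for i ∈ {3, 4, 5}) be the placements that put server i in its forbidden rack. Any j of these fix j positions, leaving (6−j)! ways to fill the rest, and there are C(3,j) ways to pick which j.
By inclusion–exclusion, the number of valid placements is Σ_{j=0}^{3} (−1)^j C(3,j)·(6−j)!.
Computing: 720 − 360 + 72 − 6 = 426.

426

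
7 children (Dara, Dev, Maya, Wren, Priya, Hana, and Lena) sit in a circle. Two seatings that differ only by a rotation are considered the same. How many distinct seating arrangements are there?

Fix one person's seat to break rotational symmetry; the remaining 6 people can be arranged in (6)! = 720 ways.

720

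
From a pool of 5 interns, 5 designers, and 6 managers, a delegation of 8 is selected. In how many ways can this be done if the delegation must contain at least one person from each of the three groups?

Unrestricted: C(16,8) = 12870 ways to pick any 8 of the 16.
Subtract selections that omit an entire group: no interns → C(11,8) = 165; no designers → C(11,8) = 165; no managers → C(10,8) = 45.
Add back selections omitting two groups (i.e. drawn from a single group): C(5,8) + C(5,8) + C(6,8) = 0.
By inclusion–exclusion: 12870 − 375 + 0 = 12495.

12495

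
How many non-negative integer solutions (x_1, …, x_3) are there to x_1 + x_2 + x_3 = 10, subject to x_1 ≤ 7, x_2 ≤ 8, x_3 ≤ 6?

47

Ignoring the caps, the number of non-negative solutions to x_1+…+x_3 = 10 is C(12,2) = 66.
Subtract solutions that violate a single cap (substitute x_i' = x_i − (cap_i+1)): x_1 ≥ 8 gives C(4,2) = 6; x_2 ≥ 9 gives C(3,2) = 3; x_3 ≥ 7 gives C(5,2) = 10. Together 19.
No two caps can be exceeded simultaneously, so the pair terms are all 0.
By inclusion–exclusion the count is 66 − 19 + 0 = 47.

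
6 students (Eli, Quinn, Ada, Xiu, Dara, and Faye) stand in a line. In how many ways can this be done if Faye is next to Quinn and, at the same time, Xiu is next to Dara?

Treat {Faye,Quinn} as one block (2 orders) and {Xiu,Dara} as another (2 orders).
That leaves 4 units to arrange: 2 × 2 × 4! = 4 × 24 = 96.

96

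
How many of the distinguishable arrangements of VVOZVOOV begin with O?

105

Fix O in the first position and arrange the remaining 7 letters.
Those 7 letters have O appearing twice and V appearing 4 times, giving (7)!/(4!·2!) = 105.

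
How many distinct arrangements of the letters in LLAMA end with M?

6

Fix M in the last position and arrange the remaining 4 letters.
Those 4 letters have A appearing twice and L appearing twice, giving (4)!/(2!·2!) = 6.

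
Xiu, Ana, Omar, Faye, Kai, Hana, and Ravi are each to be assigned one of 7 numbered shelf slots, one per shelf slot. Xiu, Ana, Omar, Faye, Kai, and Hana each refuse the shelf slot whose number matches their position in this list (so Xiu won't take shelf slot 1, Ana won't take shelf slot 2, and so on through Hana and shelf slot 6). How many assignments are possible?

Let Aᵢ (for 1 ≤ i ≤ 6) be the placements that put person i in their forbidden shelf slot. Any j of these fix j positions, leaving (7−j)! ways to fill the rest, and there are C(6,j) ways to pick which j.
By inclusion–exclusion, the number of valid placements is Σ_{j=0}^{6} (−1)^j C(6,j)·(7−j)!.
Computing: 5040 − 4320 + 1800 − 480 + 90 − 12 + 1 = 2119.

2119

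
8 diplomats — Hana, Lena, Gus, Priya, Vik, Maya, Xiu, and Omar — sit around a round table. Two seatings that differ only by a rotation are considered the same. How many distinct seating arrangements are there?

5040

Fix one person's seat to break rotational symmetry; the remaining 7 people can be arranged in (7)! = 5040 ways.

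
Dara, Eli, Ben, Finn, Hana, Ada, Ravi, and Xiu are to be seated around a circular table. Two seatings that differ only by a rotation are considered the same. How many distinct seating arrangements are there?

Around a circle, 8 distinct people have 8!/8 = (7)! = 5040 rotationally distinct seatings.

5040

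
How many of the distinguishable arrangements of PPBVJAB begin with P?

With the first slot taken by P, it remains to arrange the other 6 letters (PBVJAB).
Those 6 letters have B appearing twice, giving (6)!/(2!) = 360.

360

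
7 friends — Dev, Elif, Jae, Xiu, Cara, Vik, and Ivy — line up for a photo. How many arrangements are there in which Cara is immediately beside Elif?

Place the 5 others and the Cara-Elif pair as 6 objects in a line; the pair has 2 internal arrangements.
So the count is 2·(6)! = 1440.

1440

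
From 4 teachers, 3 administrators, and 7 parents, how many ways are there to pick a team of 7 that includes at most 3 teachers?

3312

Split by how many teachers are chosen (0 through 3).
Sum: C(4,0)·C(10,7) + C(4,1)·C(10,6) + C(4,2)·C(10,5) + C(4,3)·C(10,4) = 120 + 840 + 1512 + 840 = 3312.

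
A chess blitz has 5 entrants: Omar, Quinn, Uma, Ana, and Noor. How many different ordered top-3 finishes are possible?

60

There are 5 choices for 1st place, 4 for 2nd, and 3 for 3rd.
That gives 5 × 4 × 3 = 60.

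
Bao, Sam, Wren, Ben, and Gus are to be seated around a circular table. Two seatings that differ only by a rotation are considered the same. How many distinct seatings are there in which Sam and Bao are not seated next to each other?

12

Without the restriction there are (4)! = 24 seatings.
Seatings with Sam beside Bao: treat them as a block with 2 internal orders, giving 2 × (3)! = 12.
Subtracting, 24 − 12 = 12.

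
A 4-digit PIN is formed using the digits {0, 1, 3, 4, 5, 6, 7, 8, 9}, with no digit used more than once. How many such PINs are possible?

3024

Choose and order 4 of the 9 symbols: the first digit has 9 options, the next 8, then 7, 6.
That product is 9 × 8 × 7 × 6 = 3024.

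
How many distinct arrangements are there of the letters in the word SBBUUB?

Letter multiplicities in SBBUUB: B×3, S×1, U×2.
So there are 6! / (3!·2!) = 60 distinguishable arrangements.

60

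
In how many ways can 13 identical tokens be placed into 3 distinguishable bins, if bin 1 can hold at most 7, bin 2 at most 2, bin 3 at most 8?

12

By stars and bars, unrestricted non-negative solutions to x_1+…+x_3 = 13 number C(13+2,2) = 105.
Subtract solutions that violate a single cap (substitute x_i' = x_i − (cap_i+1)): x_1 ≥ 8 gives C(7,2) = 21; x_2 ≥ 3 gives C(12,2) = 66; x_3 ≥ 9 gives C(6,2) = 15. Together 102.
Add back pairs where two caps are both exceeded: 6 + 0 + 3 = 9.
By inclusion–exclusion the count is 105 − 102 + 9 = 12.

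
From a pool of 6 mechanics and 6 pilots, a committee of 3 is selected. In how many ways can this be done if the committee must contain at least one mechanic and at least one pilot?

180

Unrestricted: C(12,3) = 220 ways to pick any 3 of the 12.
Subtract selections that omit an entire group: no mechanics → C(6,3) = 20; no pilots → C(6,3) = 20.
Both groups omitted at once is impossible, so 220 − 40 = 180.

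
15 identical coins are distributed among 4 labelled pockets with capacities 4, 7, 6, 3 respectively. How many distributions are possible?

51

By stars and bars, unrestricted non-negative solutions to x_1+…+x_4 = 15 number C(15+3,3) = 816.
Subtract solutions that violate a single cap (substitute x_i' = x_i − (cap_i+1)): x_1 ≥ 5 gives C(13,3) = 286; x_2 ≥ 8 gives C(10,3) = 120; x_3 ≥ 7 gives C(11,3) = 165; x_4 ≥ 4 gives C(14,3) = 364. Together 935.
Add back pairs where two caps are both exceeded: 10 + 20 + 84 + 1 + 20 + 35 = 170.
By inclusion–exclusion the count is 816 − 935 + 170 = 51.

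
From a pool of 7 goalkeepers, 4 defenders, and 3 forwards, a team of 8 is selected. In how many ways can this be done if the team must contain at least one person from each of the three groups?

With no constraint there are C(14,8) = 3003 possible selections.
Subtract selections that omit an entire group: no goalkeepers → C(7,8) = 0; no defenders → C(10,8) = 45; no forwards → C(11,8) = 165.
Add back selections omitting two groups (i.e. drawn from a single group): C(7,8) + C(4,8) + C(3,8) = 0.
By inclusion–exclusion: 3003 − 210 + 0 = 2793.

2793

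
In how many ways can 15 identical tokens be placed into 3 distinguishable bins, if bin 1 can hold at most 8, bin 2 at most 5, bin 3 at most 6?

15

Ignoring the caps, the number of non-negative solutions to x_1+…+x_3 = 15 is C(17,2) = 136.
Subtract solutions that violate a single cap (substitute x_i' = x_i − (cap_i+1)): x_1 ≥ 9 gives C(8,2) = 28; x_2 ≥ 6 gives C(11,2) = 55; x_3 ≥ 7 gives C(10,2) = 45. Together 128.
Add back pairs where two caps are both exceeded: 1 + 0 + 6 = 7.
By inclusion–exclusion the count is 136 − 128 + 7 = 15.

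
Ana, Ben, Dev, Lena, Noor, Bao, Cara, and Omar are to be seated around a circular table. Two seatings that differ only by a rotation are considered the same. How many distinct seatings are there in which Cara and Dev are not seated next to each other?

3600

Without the restriction there are (7)! = 5040 seatings.
Seatings with Cara beside Dev: treat them as a block with 2 internal orders, giving 2 × (6)! = 1440.
Subtracting, 5040 − 1440 = 3600.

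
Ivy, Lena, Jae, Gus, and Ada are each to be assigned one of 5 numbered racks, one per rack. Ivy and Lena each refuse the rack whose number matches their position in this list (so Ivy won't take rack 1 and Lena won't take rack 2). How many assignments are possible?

78

Let Aᵢ (for i ∈ {1, 2}) be the placements that put person i in their forbidden rack. Any j of these fix j positions, leaving (5−j)! ways to fill the rest, and there are C(2,j) ways to pick which j.
By inclusion–exclusion, the number of valid placements is Σ_{j=0}^{2} (−1)^j C(2,j)·(5−j)!.
Computing: 120 − 48 + 6 = 78.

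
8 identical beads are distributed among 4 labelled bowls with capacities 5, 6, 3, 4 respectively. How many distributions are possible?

96

Ignoring the caps, the number of non-negative solutions to x_1+…+x_4 = 8 is C(11,3) = 165.
Subtract solutions that violate a single cap (substitute x_i' = x_i − (cap_i+1)): x_1 ≥ 6 gives C(5,3) = 10; x_2 ≥ 7 gives C(4,3) = 4; x_3 ≥ 4 gives C(7,3) = 35; x_4 ≥ 5 gives C(6,3) = 20. Together 69.
No two caps can be exceeded simultaneously, so the pair terms are all 0.
By inclusion–exclusion the count is 165 − 69 + 0 = 96.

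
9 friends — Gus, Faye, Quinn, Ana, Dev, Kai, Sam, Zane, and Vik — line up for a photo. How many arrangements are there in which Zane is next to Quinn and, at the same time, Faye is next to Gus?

Treat {Zane,Quinn} as one block (2 orders) and {Faye,Gus} as another (2 orders).
That leaves 7 units to arrange: 2 × 2 × 7! = 4 × 5040 = 20160.

20160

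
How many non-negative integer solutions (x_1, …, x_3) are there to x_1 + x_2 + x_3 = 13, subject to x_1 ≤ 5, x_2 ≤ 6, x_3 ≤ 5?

Ignoring the caps, the number of non-negative solutions to x_1+…+x_3 = 13 is C(15,2) = 105.
Subtract solutions that violate a single cap (substitute x_i' = x_i − (cap_i+1)): x_1 ≥ 6 gives C(9,2) = 36; x_2 ≥ 7 gives C(8,2) = 28; x_3 ≥ 6 gives C(9,2) = 36. Together 100.
Add back pairs where two caps are both exceeded: 1 + 3 + 1 = 5.
By inclusion–exclusion the count is 105 − 100 + 5 = 10.

10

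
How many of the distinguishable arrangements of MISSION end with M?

With the last slot taken by M, it remains to arrange the other 6 letters (ISSION).
Those 6 letters have I appearing twice and S appearing twice, giving (6)!/(2!·2!) = 180.

180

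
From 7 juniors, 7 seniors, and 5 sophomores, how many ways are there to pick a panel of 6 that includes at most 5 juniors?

Split by how many juniors are chosen (0 through 5).
Sum: C(7,0)·C(12,6) + C(7,1)·C(12,5) + C(7,2)·C(12,4) + C(7,3)·C(12,3) + C(7,4)·C(12,2) + C(7,5)·C(12,1) = 924 + 5544 + 10395 + 7700 + 2310 + 252 = 27125.

27125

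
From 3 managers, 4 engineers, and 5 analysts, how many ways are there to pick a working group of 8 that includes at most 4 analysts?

460

Split by how many analysts are chosen (0 through 4).
Sum: C(5,0)·C(7,8) + C(5,1)·C(7,7) + C(5,2)·C(7,6) + C(5,3)·C(7,5) + C(5,4)·C(7,4) = 0 + 5 + 70 + 210 + 175 = 460.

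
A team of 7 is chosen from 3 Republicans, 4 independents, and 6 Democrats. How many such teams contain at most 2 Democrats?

358

Split by how many Democrats are chosen (0 through 2).
Sum: C(6,0)·C(7,7) + C(6,1)·C(7,6) + C(6,2)·C(7,5) = 1 + 42 + 315 = 358.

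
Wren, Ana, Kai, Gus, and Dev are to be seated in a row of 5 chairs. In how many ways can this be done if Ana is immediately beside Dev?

Glue Ana and Dev into one block (2 internal orders), leaving 4 units to arrange in a row.
That gives 2 × 4! = 2 × 24 = 48.

48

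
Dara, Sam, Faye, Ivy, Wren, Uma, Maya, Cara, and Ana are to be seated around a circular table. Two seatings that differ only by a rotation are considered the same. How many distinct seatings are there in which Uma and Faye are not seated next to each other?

30240

Without the restriction there are (8)! = 40320 seatings.
Those with Uma next to Faye: fuse the pair into one unit and seat 8 units around a circle — 2·(7)! = 10080.
Subtracting, 40320 − 10080 = 30240.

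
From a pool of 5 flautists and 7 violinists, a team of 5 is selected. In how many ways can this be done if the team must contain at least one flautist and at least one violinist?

770

With no constraint there are C(12,5) = 792 possible selections.
Selections missing a whole group: no flautists → C(7,5) = 21; no violinists → C(5,5) = 1.
Both groups omitted at once is impossible, so 792 − 22 = 770.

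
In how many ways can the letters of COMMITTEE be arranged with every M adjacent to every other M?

Treat the 2 copies of M as a single block. The multiset to arrange is then {MM, C, E, E, I, O, T, T}, 8 items in all.
That gives (8)!/(2!·2!) = 10080 arrangements.

10080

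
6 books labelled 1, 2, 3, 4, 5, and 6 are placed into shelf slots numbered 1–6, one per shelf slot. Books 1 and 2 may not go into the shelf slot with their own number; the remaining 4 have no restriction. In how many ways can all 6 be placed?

Let Aᵢ (for i ∈ {1, 2}) be the placements that put book i in its forbidden shelf slot. Any j of these fix j positions, leaving (6−j)! ways to fill the rest, and there are C(2,j) ways to pick which j.
By inclusion–exclusion, the number of valid placements is Σ_{j=0}^{2} (−1)^j C(2,j)·(6−j)!.
Computing: 720 − 240 + 24 = 504.

504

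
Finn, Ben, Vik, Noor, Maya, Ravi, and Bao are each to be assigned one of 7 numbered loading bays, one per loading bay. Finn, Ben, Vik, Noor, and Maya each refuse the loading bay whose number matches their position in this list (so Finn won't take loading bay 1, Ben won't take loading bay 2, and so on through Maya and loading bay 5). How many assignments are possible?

2428

Let Aᵢ (for 1 ≤ i ≤ 5) be the placements that put person i in their forbidden loading bay. Any j of these fix j positions, leaving (7−j)! ways to fill the rest, and there are C(5,j) ways to pick which j.
By inclusion–exclusion, the number of valid placements is Σ_{j=0}^{5} (−1)^j C(5,j)·(7−j)!.
Computing: 5040 − 3600 + 1200 − 240 + 30 − 2 = 2428.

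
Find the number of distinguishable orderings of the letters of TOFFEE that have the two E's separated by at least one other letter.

There are 6!/(2!·2!) = 180 arrangements of TOFFEE in total.
If the two E's are adjacent, glue them into one block, leaving 5 items to arrange: (5)!/(2!) = 60 ways.
Subtracting, 180 − 60 = 120 arrangements keep the E's apart.

120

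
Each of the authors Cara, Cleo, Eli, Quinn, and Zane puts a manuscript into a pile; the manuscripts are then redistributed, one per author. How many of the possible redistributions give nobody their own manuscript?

Let Aᵢ be the assignments in which author i gets their own manuscript. We want the size of the complement of A₁∪…∪A_5.
By inclusion–exclusion this is Σ_{j=0}^{5} (−1)^j C(5,j)·(5−j)!.
Computing: 120 − 120 + 60 − 20 + 5 − 1 = 44.

44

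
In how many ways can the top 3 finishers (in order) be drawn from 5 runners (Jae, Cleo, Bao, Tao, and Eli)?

There are 5 choices for 1st place, 4 for 2nd, and 3 for 3rd.
That gives 5 × 4 × 3 = 60.

60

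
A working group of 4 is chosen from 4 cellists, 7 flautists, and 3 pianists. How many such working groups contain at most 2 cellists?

960

Split by how many cellists are chosen (0 through 2).
Sum: C(4,0)·C(10,4) + C(4,1)·C(10,3) + C(4,2)·C(10,2) = 210 + 480 + 270 = 960.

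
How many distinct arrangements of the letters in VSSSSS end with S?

5

Fix S in the last position and arrange the remaining 5 letters.
Those 5 letters have S appearing 4 times, giving (5)!/(4!) = 5.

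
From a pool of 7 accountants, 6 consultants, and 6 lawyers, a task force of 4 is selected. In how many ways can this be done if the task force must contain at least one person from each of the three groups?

With no constraint there are C(19,4) = 3876 possible selections.
Subtract selections that omit an entire group: no accountants → C(12,4) = 495; no consultants → C(13,4) = 715; no lawyers → C(13,4) = 715.
Add back selections omitting two groups (i.e. drawn from a single group): C(7,4) + C(6,4) + C(6,4) = 65.
By inclusion–exclusion: 3876 − 1925 + 65 = 2016.

2016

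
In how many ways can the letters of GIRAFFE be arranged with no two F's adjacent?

There are 7!/(2!) = 2520 arrangements of GIRAFFE in total.
If the two F's are adjacent, glue them into one block, leaving 6 items to arrange: (6)! = 720 ways.
Subtracting, 2520 − 720 = 1800 arrangements keep the F's apart.

1800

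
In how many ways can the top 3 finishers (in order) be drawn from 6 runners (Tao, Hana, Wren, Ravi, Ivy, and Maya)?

120

This is an ordered selection of 3 from 6: P(6,3).
That gives 6 × 5 × 4 = 120.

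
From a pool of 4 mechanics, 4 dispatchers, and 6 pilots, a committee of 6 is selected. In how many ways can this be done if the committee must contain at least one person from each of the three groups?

Total 6-person selections from all 14: C(14,6) = 3003.
Subtract selections that omit an entire group: no mechanics → C(10,6) = 210; no dispatchers → C(10,6) = 210; no pilots → C(8,6) = 28.
Add back selections omitting two groups (i.e. drawn from a single group): C(4,6) + C(4,6) + C(6,6) = 1.
By inclusion–exclusion: 3003 − 448 + 1 = 2556.

2556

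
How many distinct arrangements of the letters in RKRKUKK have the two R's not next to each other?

Total arrangements of RKRKUKK: 7!/(4!·2!) = 105.
Arrangements with the R's together: treat RR as one letter, giving (6)!/(4!) = 30.
Subtracting, 105 − 30 = 75 arrangements keep the R's apart.

75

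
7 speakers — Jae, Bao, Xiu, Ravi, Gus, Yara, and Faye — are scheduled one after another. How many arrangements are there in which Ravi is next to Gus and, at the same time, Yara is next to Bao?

Treat {Ravi,Gus} as one block (2 orders) and {Yara,Bao} as another (2 orders).
That leaves 5 units to arrange: 2 × 2 × 5! = 4 × 120 = 480.

480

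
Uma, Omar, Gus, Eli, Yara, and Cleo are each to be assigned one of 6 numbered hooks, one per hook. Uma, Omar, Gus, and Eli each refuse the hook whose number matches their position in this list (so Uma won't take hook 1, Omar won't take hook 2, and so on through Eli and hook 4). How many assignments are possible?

362

Let Aᵢ (for 1 ≤ i ≤ 4) be the placements that put person i in their forbidden hook. Any j of these fix j positions, leaving (6−j)! ways to fill the rest, and there are C(4,j) ways to pick which j.
By inclusion–exclusion, the number of valid placements is Σ_{j=0}^{4} (−1)^j C(4,j)·(6−j)!.
Computing: 720 − 480 + 144 − 24 + 2 = 362.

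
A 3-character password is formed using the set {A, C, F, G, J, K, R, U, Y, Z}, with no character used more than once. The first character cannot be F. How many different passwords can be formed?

648

The first character has 10−1 = 9 choices (anything except F).
The remaining 2 characters are filled from the other 9 symbols without repetition: 9 × 8 = 72.
Total: 9 × 72 = 648.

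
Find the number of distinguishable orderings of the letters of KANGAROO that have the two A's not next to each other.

7560

There are 8!/(2!·2!) = 10080 arrangements of KANGAROO in total.
If the two A's are adjacent, glue them into one block, leaving 7 items to arrange: (7)!/(2!) = 2520 ways.
Subtracting, 10080 − 2520 = 7560 arrangements keep the A's apart.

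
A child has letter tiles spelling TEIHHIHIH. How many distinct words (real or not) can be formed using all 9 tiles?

2520

Letter multiplicities in TEIHHIHIH: E×1, H×4, I×3, T×1.
So there are 9! / (4!·3!) = 2520 distinguishable arrangements.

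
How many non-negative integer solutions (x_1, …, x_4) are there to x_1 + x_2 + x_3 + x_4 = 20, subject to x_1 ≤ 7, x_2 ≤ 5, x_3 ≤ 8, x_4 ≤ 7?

Without the upper bounds there are C(23,3) = 1771 ways to split 20 among 4 variables.
Subtract solutions that violate a single cap (substitute x_i' = x_i − (cap_i+1)): x_1 ≥ 8 gives C(15,3) = 455; x_2 ≥ 6 gives C(17,3) = 680; x_3 ≥ 9 gives C(14,3) = 364; x_4 ≥ 8 gives C(15,3) = 455. Together 1954.
Add back pairs where two caps are both exceeded: 84 + 20 + 35 + 56 + 84 + 20 = 299.
By inclusion–exclusion the count is 1771 − 1954 + 299 = 116.

116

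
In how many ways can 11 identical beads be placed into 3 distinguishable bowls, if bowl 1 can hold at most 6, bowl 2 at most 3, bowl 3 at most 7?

18

Without the upper bounds there are C(13,2) = 78 ways to split 11 among 3 bowls.
Subtract solutions that violate a single cap (substitute x_i' = x_i − (cap_i+1)): x_1 ≥ 7 gives C(6,2) = 15; x_2 ≥ 4 gives C(9,2) = 36; x_3 ≥ 8 gives C(5,2) = 10. Together 61.
Add back pairs where two caps are both exceeded: 1 + 0 + 0 = 1.
By inclusion–exclusion the count is 78 − 61 + 1 = 18.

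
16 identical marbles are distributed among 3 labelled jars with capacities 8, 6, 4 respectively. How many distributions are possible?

Ignoring the caps, the number of non-negative solutions to x_1+…+x_3 = 16 is C(18,2) = 153.
Subtract solutions that violate a single cap (substitute x_i' = x_i − (cap_i+1)): x_1 ≥ 9 gives C(9,2) = 36; x_2 ≥ 7 gives C(11,2) = 55; x_3 ≥ 5 gives C(13,2) = 78. Together 169.
Add back pairs where two caps are both exceeded: 1 + 6 + 15 = 22.
By inclusion–exclusion the count is 153 − 169 + 22 = 6.

6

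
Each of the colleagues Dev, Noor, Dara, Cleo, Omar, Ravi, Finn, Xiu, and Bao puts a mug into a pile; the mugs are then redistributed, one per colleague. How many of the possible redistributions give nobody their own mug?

133496

Let Aᵢ be the assignments in which colleague i gets their own mug. We want the size of the complement of A₁∪…∪A_9.
By inclusion–exclusion this is Σ_{j=0}^{9} (−1)^j C(9,j)·(9−j)!.
Computing: 362880 − 362880 + 181440 − 60480 + 15120 − 3024 + 504 − 72 + 9 − 1 = 133496.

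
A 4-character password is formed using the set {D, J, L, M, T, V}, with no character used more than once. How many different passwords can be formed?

With no repetition, fill the 4 characters in order: 6 choices, then 5, down to 3.
6 × 5 × 4 × 3 = 360.

360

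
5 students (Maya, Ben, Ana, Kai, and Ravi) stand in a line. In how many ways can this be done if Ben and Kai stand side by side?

Place the 3 others and the Ben-Kai pair as 4 objects in a line; the pair has 2 internal arrangements.
That gives 2 × 4! = 2 × 24 = 48.

48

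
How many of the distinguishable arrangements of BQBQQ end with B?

Fix B in the last position and arrange the remaining 4 letters.
Those 4 letters have Q appearing 3 times, giving (4)!/(3!) = 4.

4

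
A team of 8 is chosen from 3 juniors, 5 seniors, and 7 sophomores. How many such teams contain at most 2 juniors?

5643

Split by how many juniors are chosen (0 through 2).
Sum: C(3,0)·C(12,8) + C(3,1)·C(12,7) + C(3,2)·C(12,6) = 495 + 2376 + 2772 = 5643.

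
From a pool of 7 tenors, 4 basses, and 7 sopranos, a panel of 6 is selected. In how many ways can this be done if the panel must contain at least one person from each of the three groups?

14651

Total 6-person selections from all 18: C(18,6) = 18564.
Subtract selections that omit an entire group: no tenors → C(11,6) = 462; no basses → C(14,6) = 3003; no sopranos → C(11,6) = 462.
Add back selections omitting two groups (i.e. drawn from a single group): C(7,6) + C(4,6) + C(7,6) = 14.
By inclusion–exclusion: 18564 − 3927 + 14 = 14651.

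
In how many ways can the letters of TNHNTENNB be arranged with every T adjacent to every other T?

1680

Treat the 2 copies of T as a single block. The multiset to arrange is then {TT, B, E, H, N, N, N, N}, 8 items in all.
That gives (8)!/(4!) = 1680 arrangements.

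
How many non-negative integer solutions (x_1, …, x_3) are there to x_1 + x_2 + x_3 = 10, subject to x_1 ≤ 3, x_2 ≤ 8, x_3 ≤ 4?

17

Without the upper bounds there are C(12,2) = 66 ways to split 10 among 3 variables.
Subtract solutions that violate a single cap (substitute x_i' = x_i − (cap_i+1)): x_1 ≥ 4 gives C(8,2) = 28; x_2 ≥ 9 gives C(3,2) = 3; x_3 ≥ 5 gives C(7,2) = 21. Together 52.
Add back pairs where two caps are both exceeded: 0 + 3 + 0 = 3.
By inclusion–exclusion the count is 66 − 52 + 3 = 17.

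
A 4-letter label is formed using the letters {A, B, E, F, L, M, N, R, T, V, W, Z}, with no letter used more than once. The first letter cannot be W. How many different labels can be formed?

The first letter has 12−1 = 11 choices (anything except W).
The remaining 3 letters are filled from the other 11 symbols without repetition: 11 × 10 × 9 = 990.
Total: 11 × 990 = 10890.

10890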